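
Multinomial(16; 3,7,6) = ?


16! = 20922789888000
Denominator: 3!=6 * 7!=5040 * 6!=720
Coefficient = 20922789888000 / 21772800 = 960960

960960


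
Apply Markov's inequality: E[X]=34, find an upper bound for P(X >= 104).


Markov: P(X >= a) <= E[X]/a
P(X >= 104) <= 34/104 = 17/52

17/52


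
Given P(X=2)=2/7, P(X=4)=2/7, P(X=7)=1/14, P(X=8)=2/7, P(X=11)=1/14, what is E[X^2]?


E[X^2] = sum(g(x)*P(x))
= 4*2/7 + 16*2/7 + 49*1/14 + 64*2/7 + 121*1/14
= 253/7

253/7


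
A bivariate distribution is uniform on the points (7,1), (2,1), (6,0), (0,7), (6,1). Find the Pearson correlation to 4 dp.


Cov(X,Y) = -5.4000, Var(X) = 7.3600, Var(Y) = 6.4000
rho = Cov/(sqrt(VarX)*sqrt(VarY)) = -0.7868

-0.7868


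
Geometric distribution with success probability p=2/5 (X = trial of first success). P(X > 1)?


P(X > 1) = P(first 1 trials all fail) = (1-p)^1 = (3/5)^1 = 3/5

3/5


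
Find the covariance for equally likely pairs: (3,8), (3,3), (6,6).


E[X]=4, E[Y]=17/3, E[XY]=23
Cov(X,Y) = E[XY] - E[X]E[Y] = 23 - 4*17/3 = 1/3

1/3


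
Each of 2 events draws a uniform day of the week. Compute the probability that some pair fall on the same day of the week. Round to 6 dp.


P(all different) = prod((7-i)/7 for i=0..1) = 0.857143
P(at least one match) = 1 - 0.857143 = 0.142857

0.142857


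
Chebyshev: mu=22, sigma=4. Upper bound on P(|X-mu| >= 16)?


k = 16/4 = 4
Chebyshev: P(|X-mu| >= k*sigma) <= 1/k^2 = 1/4^2 = 1/16

1/16


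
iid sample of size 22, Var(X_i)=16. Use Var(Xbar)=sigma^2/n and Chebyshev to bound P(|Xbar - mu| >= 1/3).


Var(Xbar) = Var(X)/n = 16/22
Chebyshev: P(|Xbar-mu| >= 1/3) <= Var(Xbar)/(1/3)^2 = (8/11)/(1/9) = 72/11
Bound exceeds 1, so trivial bound: 1

1


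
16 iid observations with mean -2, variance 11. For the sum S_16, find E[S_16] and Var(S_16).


E[S_n] = n*mu = 16*-2 = -32
Var(S_n) = n*sigma^2 = 16*11 = 176

E[S_16]=-32, Var(S_16)=176


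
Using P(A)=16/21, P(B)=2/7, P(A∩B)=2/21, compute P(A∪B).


P(A∪B) = P(A) + P(B) - P(A∩B)
= 16/21 + 2/7 - 2/21 = 20/21

20/21


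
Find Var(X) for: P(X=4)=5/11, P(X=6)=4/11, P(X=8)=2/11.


E[X] = 60/11, E[X^2] = 32
Var(X) = E[X^2] - (E[X])^2 = 32 - (60/11)^2 = 272/121

272/121


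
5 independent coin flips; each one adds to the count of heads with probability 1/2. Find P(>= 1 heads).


P(at least one) = 1 - P(none)
P(none) = (1 - 1/2)^5 = (1/2)^5 = 1/32
P(at least one) = 1 - 1/32 = 31/32

31/32


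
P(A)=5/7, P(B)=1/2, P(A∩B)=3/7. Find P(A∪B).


P(A∪B) = P(A) + P(B) - P(A∩B)
= 5/7 + 1/2 - 3/7 = 11/14

11/14


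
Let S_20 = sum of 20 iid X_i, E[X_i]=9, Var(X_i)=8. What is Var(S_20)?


By independence, Var(S_n) = n*Var(X_1) = 20*8 = 160

160


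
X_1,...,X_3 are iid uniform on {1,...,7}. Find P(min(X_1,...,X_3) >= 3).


P(min >= 3) = P(all X_i >= 3) = (P(X_1 >= 3))^3
= (5/7)^3 = 125/343

125/343


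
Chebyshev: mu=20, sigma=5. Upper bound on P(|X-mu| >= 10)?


k = 10/5 = 2
Chebyshev: P(|X-mu| >= k*sigma) <= 1/k^2 = 1/2^2 = 1/4

1/4


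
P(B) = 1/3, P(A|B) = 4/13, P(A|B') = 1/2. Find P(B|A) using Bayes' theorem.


P(A) = P(A|B)P(B) + P(A|B')P(B') = 4/13*1/3 + 1/2*2/3 = 17/39
P(B|A) = P(A|B)P(B)/P(A) = (4/39)/(17/39) = 4/17

4/17


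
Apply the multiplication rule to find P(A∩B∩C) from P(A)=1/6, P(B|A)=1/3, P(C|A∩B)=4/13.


P(A∩B∩C) = P(A) * P(B|A) * P(C|A∩B)
= 1/6 * 1/3 * 4/13
= 1/18 * 4/13 = 2/117

2/117


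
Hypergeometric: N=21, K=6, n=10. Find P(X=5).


P(X=5) = C(6,5)*C(15,5) / C(21,10)
= 6*3003 / 352716
= 18018/352716 = 33/646

33/646


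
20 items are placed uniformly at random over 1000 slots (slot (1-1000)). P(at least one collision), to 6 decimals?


P(all different) = prod((1000-i)/1000 for i=0..19) = 0.825928
P(at least one match) = 1 - 0.825928 = 0.174072

0.174072


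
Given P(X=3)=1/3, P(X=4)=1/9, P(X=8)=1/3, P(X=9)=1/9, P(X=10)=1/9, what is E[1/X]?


E[1/X] = sum(g(x)*P(x))
= 1/3*1/3 + 1/4*1/9 + 1/8*1/3 + 1/9*1/9 + 1/10*1/9
= 661/3240

661/3240


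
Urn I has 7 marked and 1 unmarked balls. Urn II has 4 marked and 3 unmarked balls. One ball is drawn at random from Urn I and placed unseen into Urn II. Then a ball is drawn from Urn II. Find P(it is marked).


P(transfer marked) = 7/8; P(transfer unmarked) = 1/8
If marked transferred: Urn II has 5 marked of 8, so P(marked|marked moved) = 5/8
If unmarked transferred: Urn II has 4 marked of 8, so P(marked|unmarked moved) = 1/2
By total probability: P(marked) = 7/8*5/8 + 1/8*1/2 = 39/64

39/64


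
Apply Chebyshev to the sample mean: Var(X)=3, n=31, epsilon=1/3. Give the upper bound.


Var(Xbar) = Var(X)/n = 3/31
Chebyshev: P(|Xbar-mu| >= 1/3) <= Var(Xbar)/(1/3)^2 = (3/31)/(1/9) = 27/31

27/31


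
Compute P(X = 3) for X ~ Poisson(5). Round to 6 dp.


P(X=3) = e^(-5) * 5^3 / 3!
≈ 0.006737946999 * 125 / 6
≈ 0.140374

0.140374


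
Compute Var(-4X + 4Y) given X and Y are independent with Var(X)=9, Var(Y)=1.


Independence => Cov(X,Y)=0
Var(-4X + 4Y) = (-4)^2*Var(X) + 4^2*Var(Y)
= 16*9 + 16*1 = 160

160


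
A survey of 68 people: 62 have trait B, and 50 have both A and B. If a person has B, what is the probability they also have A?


P(A|B) = P(A∩B)/P(B) = (50/68)/(62/68) = 50/62 = 25/31

25/31


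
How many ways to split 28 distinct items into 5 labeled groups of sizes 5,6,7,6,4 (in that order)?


28! = 304888344611713860501504000000
Denominator: 5!=120 * 6!=720 * 7!=5040 * 6!=720 * 4!=24
Coefficient = 304888344611713860501504000000 / 7524679680000 = 40518448303132800

40518448303132800


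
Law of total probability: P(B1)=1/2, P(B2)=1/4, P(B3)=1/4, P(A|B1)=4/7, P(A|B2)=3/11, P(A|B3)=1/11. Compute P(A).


P(A) = P(A|B1)P(B1) + P(A|B2)P(B2) + P(A|B3)P(B3)
= 4/7*1/2 + 3/11*1/4 + 1/11*1/4
= 2/7 + 3/44 + 1/44 = 29/77

29/77


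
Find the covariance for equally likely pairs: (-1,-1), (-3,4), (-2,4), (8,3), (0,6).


E[X]=2/5, E[Y]=16/5, E[XY]=1
Cov(X,Y) = E[XY] - E[X]E[Y] = 1 - 2/5*16/5 = -7/25

-7/25


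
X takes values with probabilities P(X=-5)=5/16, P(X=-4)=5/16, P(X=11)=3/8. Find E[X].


E[X] = sum(x * P(x))
= -5*5/16 - 4*5/16 + 11*3/8
= 21/16

21/16


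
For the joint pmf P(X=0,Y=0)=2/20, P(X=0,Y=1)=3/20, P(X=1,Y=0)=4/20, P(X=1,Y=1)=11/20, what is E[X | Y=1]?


P(Y=1) = 14/20
E[X|Y=1] = (0*3 + 1*11)/14 = 11/14

11/14


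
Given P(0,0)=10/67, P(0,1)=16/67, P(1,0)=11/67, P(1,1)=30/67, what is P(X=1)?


P(X=1) = P(1,0)+P(1,1) = 11/67 + 30/67 = 41/67

41/67


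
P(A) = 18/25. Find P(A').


P(A') = 1 - P(A) = 1 - 18/25 = 7/25

7/25


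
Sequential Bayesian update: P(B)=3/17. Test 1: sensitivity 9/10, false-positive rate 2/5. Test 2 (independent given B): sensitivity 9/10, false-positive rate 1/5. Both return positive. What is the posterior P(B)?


After test 1: P(+) = 9/10*3/17 + 2/5*14/17 = 83/170
P(B|+) = (27/170)/(83/170) = 27/83
After test 2 (use post1 as new prior): P(+) = 9/10*27/83 + 1/5*56/83 = 71/166
P(B|+,+) = (243/830)/(71/166) = 243/355

243/355


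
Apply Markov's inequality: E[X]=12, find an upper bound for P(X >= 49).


Markov: P(X >= a) <= E[X]/a
P(X >= 49) <= 12/49

12/49


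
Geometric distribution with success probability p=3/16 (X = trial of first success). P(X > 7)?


P(X > 7) = P(first 7 trials all fail) = (1-p)^7 = (13/16)^7 = 62748517/268435456

62748517/268435456


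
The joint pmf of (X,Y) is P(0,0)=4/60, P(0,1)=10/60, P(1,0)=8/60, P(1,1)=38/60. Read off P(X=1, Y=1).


Read from table: P(X=1, Y=1) = 38/60 = 19/30

19/30


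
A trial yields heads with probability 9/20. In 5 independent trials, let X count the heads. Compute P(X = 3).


P(X=3) = C(5,3) * p^3 * (1-p)^2
= 10 * 729/8000 * 121/400
= 88209/320000

88209/320000


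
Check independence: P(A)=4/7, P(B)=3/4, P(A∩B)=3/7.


P(A)*P(B) = 4/7*3/4 = 3/7
P(A∩B) = 3/7, which equals P(A)P(B), so independent

Yes, A and B are independent


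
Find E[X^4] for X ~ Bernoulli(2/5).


For Bernoulli: X in {0,1}
E[X^4] = 0^4*(1-2/5) + 1^4*2/5 = 2/5

2/5


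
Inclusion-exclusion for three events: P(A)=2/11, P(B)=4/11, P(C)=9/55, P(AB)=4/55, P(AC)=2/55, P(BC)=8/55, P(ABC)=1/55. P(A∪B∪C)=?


P(A∪B∪C) = P(A)+P(B)+P(C) - P(AB)-P(AC)-P(BC) + P(ABC)
= 2/11+4/11+9/55 - 4/55-2/55-8/55 + 1/55
= 26/55

26/55


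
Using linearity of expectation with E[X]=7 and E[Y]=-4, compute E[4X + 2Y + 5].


E[4X + 2Y + 5] = 4*E[X] + 2*E[Y] + 5
= (4)*(7) + (2)*(-4) + (5)
= 28 - 8 + 5 = 25

25


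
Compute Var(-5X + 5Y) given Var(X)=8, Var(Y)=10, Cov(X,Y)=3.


Var(-5X + 5Y) = (-5)^2*Var(X) + 5^2*Var(Y) + 2*(-5)*5*Cov(X,Y)
= 25*8 + 25*10 - 50*3
= 200 + 250 - 150 = 300

300


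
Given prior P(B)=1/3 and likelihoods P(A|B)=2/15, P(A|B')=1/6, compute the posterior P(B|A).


P(A) = P(A|B)P(B) + P(A|B')P(B') = 2/15*1/3 + 1/6*2/3 = 7/45
P(B|A) = P(A|B)P(B)/P(A) = (2/45)/(7/45) = 2/7

2/7


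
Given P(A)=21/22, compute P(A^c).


P(A') = 1 - P(A) = 1 - 21/22 = 1/22

1/22


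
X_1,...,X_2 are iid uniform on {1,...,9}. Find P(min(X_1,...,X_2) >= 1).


P(min >= 1) = P(all X_i >= 1) = (P(X_1 >= 1))^2
= (9/9)^2 = 1^2 = 1

1


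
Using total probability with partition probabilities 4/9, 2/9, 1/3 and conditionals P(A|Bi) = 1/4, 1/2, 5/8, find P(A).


P(A) = P(A|B1)P(B1) + P(A|B2)P(B2) + P(A|B3)P(B3)
= 1/4*4/9 + 1/2*2/9 + 5/8*1/3
= 1/9 + 1/9 + 5/24 = 31/72

31/72


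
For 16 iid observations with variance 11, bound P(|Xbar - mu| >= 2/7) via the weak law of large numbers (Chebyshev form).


Var(Xbar) = Var(X)/n = 11/16
Chebyshev: P(|Xbar-mu| >= 2/7) <= Var(Xbar)/(2/7)^2 = (11/16)/(4/49) = 539/64
Bound exceeds 1, so trivial bound: 1

1


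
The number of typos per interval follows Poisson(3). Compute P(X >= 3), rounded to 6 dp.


P(X>=3) = 1 - P(X<=2) = 1 - (e^(-3)*3^0/0! + e^(-3)*3^1/1! + e^(-3)*3^2/2!)
≈ 1 - (0.0497870684 + 0.1493612051 + 0.2240418077)
= 1 - 0.4231900812 = 0.5768099188
≈ 0.576810

0.576810


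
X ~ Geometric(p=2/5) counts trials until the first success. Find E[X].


For geometric (trials until first success), E[X] = 1/p = 1/(2/5) = 5/2

5/2


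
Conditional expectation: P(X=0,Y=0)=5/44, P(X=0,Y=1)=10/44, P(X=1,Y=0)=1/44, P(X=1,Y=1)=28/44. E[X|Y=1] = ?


P(Y=1) = 38/44
E[X|Y=1] = (0*10 + 1*28)/38 = 28/38 = 14/19

14/19


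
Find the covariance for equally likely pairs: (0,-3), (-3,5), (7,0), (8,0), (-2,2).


E[X]=2, E[Y]=4/5, E[XY]=-19/5
Cov(X,Y) = E[XY] - E[X]E[Y] = -19/5 - 2*4/5 = -27/5

-27/5


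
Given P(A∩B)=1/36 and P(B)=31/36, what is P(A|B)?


P(A|B) = P(A∩B)/P(B) = (1/36)/(31/36) = 1/31

1/31


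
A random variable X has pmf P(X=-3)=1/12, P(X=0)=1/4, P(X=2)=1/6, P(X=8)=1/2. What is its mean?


E[X] = sum(x * P(x))
= -3*1/12 + 0*1/4 + 2*1/6 + 8*1/2
= 49/12

49/12


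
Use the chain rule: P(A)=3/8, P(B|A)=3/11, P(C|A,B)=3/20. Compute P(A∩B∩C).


P(A∩B∩C) = P(A) * P(B|A) * P(C|A∩B)
= 3/8 * 3/11 * 3/20
= 9/88 * 3/20 = 27/1760

27/1760


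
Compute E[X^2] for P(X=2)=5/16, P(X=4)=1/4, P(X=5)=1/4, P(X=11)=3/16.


E[X^2] = sum(g(x)*P(x))
= 4*5/16 + 16*1/4 + 25*1/4 + 121*3/16
= 547/16

547/16


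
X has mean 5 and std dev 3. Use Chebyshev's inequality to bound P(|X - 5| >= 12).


k = 12/3 = 4
Chebyshev: P(|X-mu| >= k*sigma) <= 1/k^2 = 1/4^2 = 1/16

1/16


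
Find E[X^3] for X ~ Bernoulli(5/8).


For Bernoulli: X in {0,1}
E[X^3] = 0^3*(1-5/8) + 1^3*5/8 = 5/8

5/8


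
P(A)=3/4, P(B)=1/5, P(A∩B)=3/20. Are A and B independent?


P(A)*P(B) = 3/4*1/5 = 3/20
P(A∩B) = 3/20, which equals P(A)P(B), so independent

Yes, A and B are independent


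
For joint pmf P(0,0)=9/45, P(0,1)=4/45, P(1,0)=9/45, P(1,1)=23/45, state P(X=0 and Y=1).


Read from table: P(X=0, Y=1) = 4/45

4/45


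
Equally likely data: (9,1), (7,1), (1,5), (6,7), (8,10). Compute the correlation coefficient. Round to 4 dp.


Cov(X,Y) = -1.1600, Var(X) = 7.7600, Var(Y) = 12.1600
rho = Cov/(sqrt(VarX)*sqrt(VarY)) = -0.1194

-0.1194


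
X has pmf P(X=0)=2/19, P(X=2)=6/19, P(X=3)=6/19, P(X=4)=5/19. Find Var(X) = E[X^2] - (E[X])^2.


E[X] = 50/19, E[X^2] = 158/19
Var(X) = E[X^2] - (E[X])^2 = 158/19 - (50/19)^2 = 502/361

502/361


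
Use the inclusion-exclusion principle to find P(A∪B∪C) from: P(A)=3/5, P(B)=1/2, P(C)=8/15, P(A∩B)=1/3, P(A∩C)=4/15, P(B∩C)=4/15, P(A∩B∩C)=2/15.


P(A∪B∪C) = P(A)+P(B)+P(C) - P(AB)-P(AC)-P(BC) + P(ABC)
= 3/5+1/2+8/15 - 1/3-4/15-4/15 + 2/15
= 9/10

9/10


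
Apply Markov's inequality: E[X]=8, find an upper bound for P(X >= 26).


Markov: P(X >= a) <= E[X]/a
P(X >= 26) <= 8/26 = 4/13

4/13


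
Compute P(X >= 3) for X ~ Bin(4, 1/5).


P(X>=3) = P(X=3) + P(X=4)
= 16/625 + 1/625
= 17/625

17/625


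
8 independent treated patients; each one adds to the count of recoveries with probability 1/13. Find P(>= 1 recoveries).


P(at least one) = 1 - P(none)
P(none) = (1 - 1/13)^8 = (12/13)^8 = 429981696/815730721
P(at least one) = 1 - 429981696/815730721 = 385749025/815730721

385749025/815730721


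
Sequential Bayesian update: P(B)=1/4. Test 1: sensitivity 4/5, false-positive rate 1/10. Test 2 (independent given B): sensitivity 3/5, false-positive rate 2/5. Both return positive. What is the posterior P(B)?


After test 1: P(+) = 4/5*1/4 + 1/10*3/4 = 11/40
P(B|+) = (1/5)/(11/40) = 8/11
After test 2 (use post1 as new prior): P(+) = 3/5*8/11 + 2/5*3/11 = 6/11
P(B|+,+) = (24/55)/(6/11) = 4/5

4/5


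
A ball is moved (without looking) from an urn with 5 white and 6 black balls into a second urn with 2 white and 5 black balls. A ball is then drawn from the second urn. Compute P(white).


P(transfer white) = 5/11; P(transfer black) = 6/11
If white transferred: Urn II has 3 white of 8, so P(white|white moved) = 3/8
If black transferred: Urn II has 2 white of 8, so P(white|black moved) = 1/4
By total probability: P(white) = 5/11*3/8 + 6/11*1/4 = 27/88

27/88


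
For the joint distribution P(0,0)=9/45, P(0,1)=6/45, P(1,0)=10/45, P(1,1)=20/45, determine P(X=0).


P(X=0) = P(0,0)+P(0,1) = 9/45 + 6/45 = 15/45 = 1/3

1/3


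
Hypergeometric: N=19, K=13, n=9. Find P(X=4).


P(X=4) = C(13,4)*C(6,5) / C(19,9)
= 715*6 / 92378
= 4290/92378 = 15/323

15/323


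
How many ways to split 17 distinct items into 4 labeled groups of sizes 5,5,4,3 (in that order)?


17! = 355687428096000
Denominator: 5!=120 * 5!=120 * 4!=24 * 3!=6
Coefficient = 355687428096000 / 2073600 = 171531360

171531360


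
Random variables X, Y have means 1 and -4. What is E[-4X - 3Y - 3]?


E[-4X - 3Y - 3] = -4*E[X] - 3*E[Y] - 3
= (-4)*(1) + (-3)*(-4) + (-3)
= -4 + 12 - 3 = 5

5


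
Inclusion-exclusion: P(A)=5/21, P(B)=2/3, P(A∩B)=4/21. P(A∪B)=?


P(A∪B) = P(A) + P(B) - P(A∩B)
= 5/21 + 2/3 - 4/21 = 5/7

5/7


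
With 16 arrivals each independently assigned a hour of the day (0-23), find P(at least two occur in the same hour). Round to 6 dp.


P(all different) = prod((24-i)/24 for i=0..15) = 0.001270
P(at least one match) = 1 - 0.001270 = 0.998730

0.998730


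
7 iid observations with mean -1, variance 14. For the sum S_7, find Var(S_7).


By independence, Var(S_n) = n*Var(X_1) = 7*14 = 98

98


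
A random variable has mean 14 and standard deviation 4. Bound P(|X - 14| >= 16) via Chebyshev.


k = 16/4 = 4
Chebyshev: P(|X-mu| >= k*sigma) <= 1/k^2 = 1/4^2 = 1/16

1/16


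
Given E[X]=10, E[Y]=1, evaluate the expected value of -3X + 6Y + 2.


E[-3X + 6Y + 2] = -3*E[X] + 6*E[Y] + 2
= (-3)*(10) + (6)*(1) + (2)
= -30 + 6 + 2 = -22

-22


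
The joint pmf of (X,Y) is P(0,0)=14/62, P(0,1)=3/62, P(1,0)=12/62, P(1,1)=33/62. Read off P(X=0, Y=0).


Read from table: P(X=0, Y=0) = 14/62 = 7/31

7/31


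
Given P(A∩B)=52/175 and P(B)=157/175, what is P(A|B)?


P(A|B) = P(A∩B)/P(B) = (52/175)/(157/175) = 52/157

52/157


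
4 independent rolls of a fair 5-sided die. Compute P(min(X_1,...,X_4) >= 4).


P(min >= 4) = P(all X_i >= 4) = (P(X_1 >= 4))^4
= (2/5)^4 = 16/625

16/625


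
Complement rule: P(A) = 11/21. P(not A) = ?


P(A') = 1 - P(A) = 1 - 11/21 = 10/21

10/21


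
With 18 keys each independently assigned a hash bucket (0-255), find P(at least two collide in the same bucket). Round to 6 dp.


P(all different) = prod((256-i)/256 for i=0..17) = 0.542396
P(at least one match) = 1 - 0.542396 = 0.457604

0.457604


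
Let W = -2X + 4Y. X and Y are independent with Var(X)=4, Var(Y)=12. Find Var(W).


Independence => Cov(X,Y)=0
Var(-2X + 4Y) = (-2)^2*Var(X) + 4^2*Var(Y)
= 4*4 + 16*12 = 208

208


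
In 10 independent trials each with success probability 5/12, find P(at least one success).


P(at least one) = 1 - P(none)
P(none) = (1 - 5/12)^10 = (7/12)^10 = 282475249/61917364224
P(at least one) = 1 - 282475249/61917364224 = 61634888975/61917364224

61634888975/61917364224


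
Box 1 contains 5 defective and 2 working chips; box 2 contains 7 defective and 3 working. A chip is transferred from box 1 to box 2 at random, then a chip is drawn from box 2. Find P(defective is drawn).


P(transfer defective) = 5/7; P(transfer working) = 2/7
If defective transferred: Urn II has 8 defective of 11, so P(defective|defective moved) = 8/11
If working transferred: Urn II has 7 defective of 11, so P(defective|working moved) = 7/11
By total probability: P(defective) = 5/7*8/11 + 2/7*7/11 = 54/77

54/77


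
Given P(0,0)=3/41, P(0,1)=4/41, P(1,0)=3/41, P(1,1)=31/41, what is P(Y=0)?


P(Y=0) = P(0,0)+P(1,0) = 3/41 + 3/41 = 6/41

6/41


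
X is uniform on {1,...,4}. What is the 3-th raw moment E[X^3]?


E[X^3] = (1/4) * sum(x^3 for x=1..4)
= 100/4 = 25

25


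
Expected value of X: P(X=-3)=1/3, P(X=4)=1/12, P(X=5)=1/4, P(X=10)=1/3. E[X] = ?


E[X] = sum(x * P(x))
= -3*1/3 + 4*1/12 + 5*1/4 + 10*1/3
= 47/12

47/12


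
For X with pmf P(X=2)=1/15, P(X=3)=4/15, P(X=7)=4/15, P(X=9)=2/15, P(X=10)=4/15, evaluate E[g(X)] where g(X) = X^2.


E[X^2] = sum(g(x)*P(x))
= 4*1/15 + 9*4/15 + 49*4/15 + 81*2/15 + 100*4/15
= 266/5

266/5


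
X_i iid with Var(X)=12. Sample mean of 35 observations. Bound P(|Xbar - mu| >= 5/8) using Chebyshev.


Var(Xbar) = Var(X)/n = 12/35
Chebyshev: P(|Xbar-mu| >= 5/8) <= Var(Xbar)/(5/8)^2 = (12/35)/(25/64) = 768/875

768/875


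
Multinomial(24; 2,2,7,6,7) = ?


24! = 620448401733239439360000
Denominator: 2!=2 * 2!=2 * 7!=5040 * 6!=720 * 7!=5040
Coefficient = 620448401733239439360000 / 73156608000 = 8481098545920

8481098545920


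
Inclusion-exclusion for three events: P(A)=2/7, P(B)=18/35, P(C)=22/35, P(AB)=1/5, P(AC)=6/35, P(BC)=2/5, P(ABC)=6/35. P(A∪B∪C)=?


P(A∪B∪C) = P(A)+P(B)+P(C) - P(AB)-P(AC)-P(BC) + P(ABC)
= 2/7+18/35+22/35 - 1/5-6/35-2/5 + 6/35
= 29/35

29/35


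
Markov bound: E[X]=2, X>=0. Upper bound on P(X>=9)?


Markov: P(X >= a) <= E[X]/a
P(X >= 9) <= 2/9

2/9


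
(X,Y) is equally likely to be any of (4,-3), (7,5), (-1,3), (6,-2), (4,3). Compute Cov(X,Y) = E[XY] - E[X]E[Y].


E[X]=4, E[Y]=6/5, E[XY]=4
Cov(X,Y) = E[XY] - E[X]E[Y] = 4 - 4*6/5 = -4/5

-4/5


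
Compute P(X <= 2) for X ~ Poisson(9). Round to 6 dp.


P(X<=2) = e^(-9)*9^0/0! + e^(-9)*9^1/1! + e^(-9)*9^2/2!
≈ 0.0001234098 + 0.0011106882 + 0.0049980971
= 0.0062321951
≈ 0.006232

0.006232


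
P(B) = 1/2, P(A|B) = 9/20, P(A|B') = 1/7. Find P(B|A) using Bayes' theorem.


P(A) = P(A|B)P(B) + P(A|B')P(B') = 9/20*1/2 + 1/7*1/2 = 83/280
P(B|A) = P(A|B)P(B)/P(A) = (9/40)/(83/280) = 63/83

63/83


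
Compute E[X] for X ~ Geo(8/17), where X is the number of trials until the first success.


For geometric (trials until first success), E[X] = 1/p = 1/(8/17) = 17/8

17/8


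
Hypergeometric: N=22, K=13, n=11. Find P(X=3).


P(X=3) = C(13,3)*C(9,8) / C(22,11)
= 286*9 / 705432
= 2574/705432 = 33/9044

33/9044


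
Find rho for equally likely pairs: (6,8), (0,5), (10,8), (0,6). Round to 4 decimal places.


Cov(X,Y) = 5.0000, Var(X) = 18.0000, Var(Y) = 1.6875
rho = Cov/(sqrt(VarX)*sqrt(VarY)) = 0.9072

0.9072


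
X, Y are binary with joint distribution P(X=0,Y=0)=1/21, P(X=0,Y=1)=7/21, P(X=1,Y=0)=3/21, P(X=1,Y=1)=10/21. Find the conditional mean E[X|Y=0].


P(Y=0) = 4/21
E[X|Y=0] = (0*1 + 1*3)/4 = 3/4

3/4


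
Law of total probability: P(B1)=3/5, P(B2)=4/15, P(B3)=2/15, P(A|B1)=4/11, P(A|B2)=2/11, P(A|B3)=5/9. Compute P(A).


P(A) = P(A|B1)P(B1) + P(A|B2)P(B2) + P(A|B3)P(B3)
= 4/11*3/5 + 2/11*4/15 + 5/9*2/15
= 12/55 + 8/165 + 2/27 = 46/135

46/135


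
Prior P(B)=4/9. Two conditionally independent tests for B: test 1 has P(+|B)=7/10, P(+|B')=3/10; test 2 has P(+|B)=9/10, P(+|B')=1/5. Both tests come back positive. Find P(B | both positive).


After test 1: P(+) = 7/10*4/9 + 3/10*5/9 = 43/90
P(B|+) = (14/45)/(43/90) = 28/43
After test 2 (use post1 as new prior): P(+) = 9/10*28/43 + 1/5*15/43 = 141/215
P(B|+,+) = (126/215)/(141/215) = 42/47

42/47


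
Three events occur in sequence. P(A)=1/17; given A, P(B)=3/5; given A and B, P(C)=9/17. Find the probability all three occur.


P(A∩B∩C) = P(A) * P(B|A) * P(C|A∩B)
= 1/17 * 3/5 * 9/17
= 3/85 * 9/17 = 27/1445

27/1445


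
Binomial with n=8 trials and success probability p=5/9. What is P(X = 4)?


P(X=4) = C(8,4) * p^4 * (1-p)^4
= 70 * 625/6561 * 256/6561
= 11200000/43046721

11200000/43046721


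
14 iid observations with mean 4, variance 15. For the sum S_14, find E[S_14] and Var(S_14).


E[S_n] = n*mu = 14*4 = 56
Var(S_n) = n*sigma^2 = 14*15 = 210

E[S_14]=56, Var(S_14)=210


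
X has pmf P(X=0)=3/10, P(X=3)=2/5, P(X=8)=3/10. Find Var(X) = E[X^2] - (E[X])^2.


E[X] = 18/5, E[X^2] = 114/5
Var(X) = E[X^2] - (E[X])^2 = 114/5 - (18/5)^2 = 246/25

246/25


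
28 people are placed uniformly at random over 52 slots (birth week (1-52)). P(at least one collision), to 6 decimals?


P(all different) = prod((52-i)/52 for i=0..27) = 0.000116
P(at least one match) = 1 - 0.000116 = 0.999884

0.999884


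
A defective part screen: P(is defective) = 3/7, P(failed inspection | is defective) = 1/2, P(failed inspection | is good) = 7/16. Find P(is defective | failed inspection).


P(A) = P(A|B)P(B) + P(A|B')P(B') = 1/2*3/7 + 7/16*4/7 = 13/28
P(B|A) = P(A|B)P(B)/P(A) = (3/14)/(13/28) = 6/13

6/13


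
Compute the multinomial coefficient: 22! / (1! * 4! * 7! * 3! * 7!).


22! = 1124000727777607680000
Denominator: 1!=1 * 4!=24 * 7!=5040 * 3!=6 * 7!=5040
Coefficient = 1124000727777607680000 / 3657830400 = 307286179200

307286179200


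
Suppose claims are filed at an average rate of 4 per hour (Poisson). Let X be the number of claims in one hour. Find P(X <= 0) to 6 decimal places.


P(X<=0) = e^(-4)*4^0/0!
≈ 0.0183156389
≈ 0.018316

0.018316


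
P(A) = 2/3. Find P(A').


P(A') = 1 - P(A) = 1 - 2/3 = 1/3

1/3


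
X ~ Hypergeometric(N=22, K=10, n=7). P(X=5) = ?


P(X=5) = C(10,5)*C(12,2) / C(22,7)
= 252*66 / 170544
= 16632/170544 = 63/646

63/646


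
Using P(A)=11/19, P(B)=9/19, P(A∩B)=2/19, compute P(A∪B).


P(A∪B) = P(A) + P(B) - P(A∩B)
= 11/19 + 9/19 - 2/19 = 18/19

18/19


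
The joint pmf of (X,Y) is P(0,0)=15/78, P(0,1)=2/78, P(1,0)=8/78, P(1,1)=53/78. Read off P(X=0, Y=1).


Read from table: P(X=0, Y=1) = 2/78 = 1/39

1/39


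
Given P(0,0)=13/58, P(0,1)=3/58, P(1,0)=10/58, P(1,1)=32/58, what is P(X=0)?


P(X=0) = P(0,0)+P(0,1) = 13/58 + 3/58 = 16/58 = 8/29

8/29


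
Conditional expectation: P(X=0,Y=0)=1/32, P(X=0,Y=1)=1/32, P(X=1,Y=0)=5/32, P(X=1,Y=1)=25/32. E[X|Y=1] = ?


P(Y=1) = 26/32
E[X|Y=1] = (0*1 + 1*25)/26 = 25/26

25/26


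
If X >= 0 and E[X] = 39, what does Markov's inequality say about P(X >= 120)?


Markov: P(X >= a) <= E[X]/a
P(X >= 120) <= 39/120 = 13/40

13/40


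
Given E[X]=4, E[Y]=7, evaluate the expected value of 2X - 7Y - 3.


E[2X - 7Y - 3] = 2*E[X] - 7*E[Y] - 3
= (2)*(4) + (-7)*(7) + (-3)
= 8 - 49 - 3 = -44

-44


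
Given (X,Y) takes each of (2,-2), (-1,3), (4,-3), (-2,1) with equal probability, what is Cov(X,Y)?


E[X]=3/4, E[Y]=-1/4, E[XY]=-21/4
Cov(X,Y) = E[XY] - E[X]E[Y] = -21/4 - 3/4*-1/4 = -81/16

-81/16


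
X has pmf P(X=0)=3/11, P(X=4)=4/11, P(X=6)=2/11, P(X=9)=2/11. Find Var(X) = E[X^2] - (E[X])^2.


E[X] = 46/11, E[X^2] = 298/11
Var(X) = E[X^2] - (E[X])^2 = 298/11 - (46/11)^2 = 1162/121

1162/121


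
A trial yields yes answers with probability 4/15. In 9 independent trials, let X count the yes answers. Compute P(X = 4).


P(X=4) = C(9,4) * p^4 * (1-p)^5
= 126 * 256/50625 * 161051/759375
= 577206784/4271484375

577206784/4271484375


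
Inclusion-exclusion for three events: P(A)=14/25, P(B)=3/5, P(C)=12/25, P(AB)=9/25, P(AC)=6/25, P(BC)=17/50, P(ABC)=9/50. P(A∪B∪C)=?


P(A∪B∪C) = P(A)+P(B)+P(C) - P(AB)-P(AC)-P(BC) + P(ABC)
= 14/25+3/5+12/25 - 9/25-6/25-17/50 + 9/50
= 22/25

22/25


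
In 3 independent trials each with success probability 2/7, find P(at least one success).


P(at least one) = 1 - P(none)
P(none) = (1 - 2/7)^3 = (5/7)^3 = 125/343
P(at least one) = 1 - 125/343 = 218/343

218/343


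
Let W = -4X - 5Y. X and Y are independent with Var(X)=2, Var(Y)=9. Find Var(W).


Independence => Cov(X,Y)=0
Var(-4X - 5Y) = (-4)^2*Var(X) + (-5)^2*Var(Y)
= 16*2 + 25*9 = 257

257


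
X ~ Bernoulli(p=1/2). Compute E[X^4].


For Bernoulli: X in {0,1}
E[X^4] = 0^4*(1-1/2) + 1^4*1/2 = 1/2

1/2


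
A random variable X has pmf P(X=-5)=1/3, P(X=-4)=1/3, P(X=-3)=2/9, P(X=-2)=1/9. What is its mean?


E[X] = sum(x * P(x))
= -5*1/3 - 4*1/3 - 3*2/9 - 2*1/9
= -35/9

-35/9


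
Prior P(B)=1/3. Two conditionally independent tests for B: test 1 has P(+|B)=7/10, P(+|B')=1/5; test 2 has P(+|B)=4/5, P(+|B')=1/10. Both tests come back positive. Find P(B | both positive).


After test 1: P(+) = 7/10*1/3 + 1/5*2/3 = 11/30
P(B|+) = (7/30)/(11/30) = 7/11
After test 2 (use post1 as new prior): P(+) = 4/5*7/11 + 1/10*4/11 = 6/11
P(B|+,+) = (28/55)/(6/11) = 14/15

14/15


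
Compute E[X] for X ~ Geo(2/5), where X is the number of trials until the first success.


For geometric (trials until first success), E[X] = 1/p = 1/(2/5) = 5/2

5/2


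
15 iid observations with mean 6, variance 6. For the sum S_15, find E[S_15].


E[S_n] = n*E[X_1] = 15*6 = 90

90


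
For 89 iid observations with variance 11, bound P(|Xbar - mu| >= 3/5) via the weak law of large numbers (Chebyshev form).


Var(Xbar) = Var(X)/n = 11/89
Chebyshev: P(|Xbar-mu| >= 3/5) <= Var(Xbar)/(3/5)^2 = (11/89)/(9/25) = 275/801

275/801


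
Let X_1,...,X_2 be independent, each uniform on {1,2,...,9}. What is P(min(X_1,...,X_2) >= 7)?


P(min >= 7) = P(all X_i >= 7) = (P(X_1 >= 7))^2
= (3/9)^2 = (1/3)^2 = 1/9

1/9


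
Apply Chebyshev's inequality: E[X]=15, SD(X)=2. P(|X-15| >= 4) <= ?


k = 4/2 = 2
Chebyshev: P(|X-mu| >= k*sigma) <= 1/k^2 = 1/2^2 = 1/4

1/4


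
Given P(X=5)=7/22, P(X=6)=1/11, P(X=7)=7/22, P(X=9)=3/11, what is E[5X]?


E[5X] = sum(g(x)*P(x))
= 25*7/22 + 30*1/11 + 35*7/22 + 45*3/11
= 375/11

375/11


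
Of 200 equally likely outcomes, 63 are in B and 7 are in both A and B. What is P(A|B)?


P(A|B) = P(A∩B)/P(B) = (7/200)/(63/200) = 7/63 = 1/9

1/9


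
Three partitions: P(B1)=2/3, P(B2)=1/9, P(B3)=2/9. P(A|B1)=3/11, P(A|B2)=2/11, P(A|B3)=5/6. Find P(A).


P(A) = P(A|B1)P(B1) + P(A|B2)P(B2) + P(A|B3)P(B3)
= 3/11*2/3 + 2/11*1/9 + 5/6*2/9
= 2/11 + 2/99 + 5/27 = 115/297

115/297


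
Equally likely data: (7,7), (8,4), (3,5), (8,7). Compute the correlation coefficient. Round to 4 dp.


Cov(X,Y) = 0.6250, Var(X) = 4.2500, Var(Y) = 1.6875
rho = Cov/(sqrt(VarX)*sqrt(VarY)) = 0.2334

0.2334


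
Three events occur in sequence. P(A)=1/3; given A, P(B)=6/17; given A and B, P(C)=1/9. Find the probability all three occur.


P(A∩B∩C) = P(A) * P(B|A) * P(C|A∩B)
= 1/3 * 6/17 * 1/9
= 2/17 * 1/9 = 2/153

2/153


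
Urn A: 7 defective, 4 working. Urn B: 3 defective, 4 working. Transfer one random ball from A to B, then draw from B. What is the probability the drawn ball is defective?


P(transfer defective) = 7/11; P(transfer working) = 4/11
If defective transferred: Urn II has 4 defective of 8, so P(defective|defective moved) = 1/2
If working transferred: Urn II has 3 defective of 8, so P(defective|working moved) = 3/8
By total probability: P(defective) = 7/11*1/2 + 4/11*3/8 = 5/11

5/11


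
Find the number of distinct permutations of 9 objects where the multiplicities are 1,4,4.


9! = 362880
Denominator: 1!=1 * 4!=24 * 4!=24
Coefficient = 362880 / 576 = 630

630


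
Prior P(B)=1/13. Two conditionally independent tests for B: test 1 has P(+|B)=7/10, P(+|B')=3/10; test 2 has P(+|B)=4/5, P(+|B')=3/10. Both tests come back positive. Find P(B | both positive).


After test 1: P(+) = 7/10*1/13 + 3/10*12/13 = 43/130
P(B|+) = (7/130)/(43/130) = 7/43
After test 2 (use post1 as new prior): P(+) = 4/5*7/43 + 3/10*36/43 = 82/215
P(B|+,+) = (28/215)/(82/215) = 14/41

14/41


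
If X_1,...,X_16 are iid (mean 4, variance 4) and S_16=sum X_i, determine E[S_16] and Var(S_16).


E[S_n] = n*mu = 16*4 = 64
Var(S_n) = n*sigma^2 = 16*4 = 64

E[S_16]=64, Var(S_16)=64


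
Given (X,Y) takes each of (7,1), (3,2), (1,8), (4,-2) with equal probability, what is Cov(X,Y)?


E[X]=15/4, E[Y]=9/4, E[XY]=13/4
Cov(X,Y) = E[XY] - E[X]E[Y] = 13/4 - 15/4*9/4 = -83/16

-83/16


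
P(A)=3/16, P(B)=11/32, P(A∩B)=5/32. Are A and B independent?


P(A)*P(B) = 3/16*11/32 = 33/512
P(A∩B) = 5/32 != 33/512, so not independent

No, A and B are not independent


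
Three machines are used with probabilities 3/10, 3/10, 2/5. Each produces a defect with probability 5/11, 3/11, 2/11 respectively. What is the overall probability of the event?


P(A) = P(A|B1)P(B1) + P(A|B2)P(B2) + P(A|B3)P(B3)
= 5/11*3/10 + 3/11*3/10 + 2/11*2/5
= 3/22 + 9/110 + 4/55 = 16/55

16/55


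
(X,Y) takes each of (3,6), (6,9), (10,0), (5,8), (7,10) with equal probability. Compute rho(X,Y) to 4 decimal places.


Cov(X,Y) = -4.5200, Var(X) = 5.3600, Var(Y) = 12.6400
rho = Cov/(sqrt(VarX)*sqrt(VarY)) = -0.5491

-0.5491


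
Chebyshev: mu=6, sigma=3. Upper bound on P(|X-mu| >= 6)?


k = 6/3 = 2
Chebyshev: P(|X-mu| >= k*sigma) <= 1/k^2 = 1/2^2 = 1/4

1/4


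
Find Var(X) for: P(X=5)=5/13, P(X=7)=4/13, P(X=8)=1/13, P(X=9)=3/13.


E[X] = 88/13, E[X^2] = 628/13
Var(X) = E[X^2] - (E[X])^2 = 628/13 - (88/13)^2 = 420/169

420/169


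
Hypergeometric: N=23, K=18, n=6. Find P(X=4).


P(X=4) = C(18,4)*C(5,2) / C(23,6)
= 3060*10 / 100947
= 30600/100947 = 10200/33649

10200/33649


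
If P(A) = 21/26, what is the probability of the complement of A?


P(A') = 1 - P(A) = 1 - 21/26 = 5/26

5/26


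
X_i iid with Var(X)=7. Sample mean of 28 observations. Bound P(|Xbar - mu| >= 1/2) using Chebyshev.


Var(Xbar) = Var(X)/n = 7/28
Chebyshev: P(|Xbar-mu| >= 1/2) <= Var(Xbar)/(1/2)^2 = (1/4)/(1/4) = 1

1


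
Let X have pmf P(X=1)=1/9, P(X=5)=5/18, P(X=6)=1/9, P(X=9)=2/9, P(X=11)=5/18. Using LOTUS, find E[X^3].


E[X^3] = sum(g(x)*P(x))
= 1*1/9 + 125*5/18 + 216*1/9 + 729*2/9 + 1331*5/18
= 5315/9

5315/9


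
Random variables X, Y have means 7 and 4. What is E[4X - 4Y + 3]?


E[4X - 4Y + 3] = 4*E[X] - 4*E[Y] + 3
= (4)*(7) + (-4)*(4) + (3)
= 28 - 16 + 3 = 15

15


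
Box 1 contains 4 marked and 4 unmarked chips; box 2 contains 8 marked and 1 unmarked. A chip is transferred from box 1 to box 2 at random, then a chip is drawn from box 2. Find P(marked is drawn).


P(transfer marked) = 4/8 = 1/2; P(transfer unmarked) = 1/2
If marked transferred: Urn II has 9 marked of 10, so P(marked|marked moved) = 9/10
If unmarked transferred: Urn II has 8 marked of 10, so P(marked|unmarked moved) = 4/5
By total probability: P(marked) = 1/2*9/10 + 1/2*4/5 = 17/20

17/20


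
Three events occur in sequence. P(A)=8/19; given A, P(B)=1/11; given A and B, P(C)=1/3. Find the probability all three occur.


P(A∩B∩C) = P(A) * P(B|A) * P(C|A∩B)
= 8/19 * 1/11 * 1/3
= 8/209 * 1/3 = 8/627

8/627


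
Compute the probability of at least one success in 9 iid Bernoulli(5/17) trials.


P(at least one) = 1 - P(none)
P(none) = (1 - 5/17)^9 = (12/17)^9 = 5159780352/118587876497
P(at least one) = 1 - 5159780352/118587876497 = 113428096145/118587876497

113428096145/118587876497


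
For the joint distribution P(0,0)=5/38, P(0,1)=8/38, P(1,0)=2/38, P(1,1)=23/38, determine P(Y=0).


P(Y=0) = P(0,0)+P(1,0) = 5/38 + 2/38 = 7/38

7/38


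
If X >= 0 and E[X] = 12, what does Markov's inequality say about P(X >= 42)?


Markov: P(X >= a) <= E[X]/a
P(X >= 42) <= 12/42 = 2/7

2/7


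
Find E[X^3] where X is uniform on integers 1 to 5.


E[X^3] = (1/5) * sum(x^3 for x=1..5)
= 225/5 = 45

45


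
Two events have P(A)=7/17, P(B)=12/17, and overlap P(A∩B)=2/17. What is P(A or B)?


P(A∪B) = P(A) + P(B) - P(A∩B)
= 7/17 + 12/17 - 2/17 = 1

1


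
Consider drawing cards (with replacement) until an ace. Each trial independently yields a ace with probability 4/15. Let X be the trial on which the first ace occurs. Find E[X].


For geometric (trials until first success), E[X] = 1/p = 1/(4/15) = 15/4

15/4


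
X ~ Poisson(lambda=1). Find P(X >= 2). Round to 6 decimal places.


P(X>=2) = 1 - P(X<=1) = 1 - (e^(-1)*1^0/0! + e^(-1)*1^1/1!)
≈ 1 - (0.3678794412 + 0.3678794412)
= 1 - 0.7357588824 = 0.2642411176
≈ 0.264241

0.264241


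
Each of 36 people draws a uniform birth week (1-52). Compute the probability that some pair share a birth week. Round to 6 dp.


P(all different) = prod((52-i)/52 for i=0..35) = 0.000000
P(at least one match) = 1 - 0.000000 = 1.000000

1.000000


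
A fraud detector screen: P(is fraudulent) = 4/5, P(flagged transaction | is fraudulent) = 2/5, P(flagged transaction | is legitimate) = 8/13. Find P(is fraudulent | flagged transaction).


P(A) = P(A|B)P(B) + P(A|B')P(B') = 2/5*4/5 + 8/13*1/5 = 144/325
P(B|A) = P(A|B)P(B)/P(A) = (8/25)/(144/325) = 13/18

13/18


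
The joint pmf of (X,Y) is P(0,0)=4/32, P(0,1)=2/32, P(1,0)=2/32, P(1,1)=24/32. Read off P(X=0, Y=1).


Read from table: P(X=0, Y=1) = 2/32 = 1/16

1/16


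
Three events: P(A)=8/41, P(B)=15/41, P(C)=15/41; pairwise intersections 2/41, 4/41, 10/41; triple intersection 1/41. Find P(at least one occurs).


P(A∪B∪C) = P(A)+P(B)+P(C) - P(AB)-P(AC)-P(BC) + P(ABC)
= 8/41+15/41+15/41 - 2/41-4/41-10/41 + 1/41
= 23/41

23/41


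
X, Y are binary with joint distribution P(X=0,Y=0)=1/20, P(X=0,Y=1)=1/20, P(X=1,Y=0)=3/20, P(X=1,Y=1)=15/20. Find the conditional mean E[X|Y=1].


P(Y=1) = 16/20
E[X|Y=1] = (0*1 + 1*15)/16 = 15/16

15/16


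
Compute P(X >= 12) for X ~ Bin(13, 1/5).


P(X>=12) = P(X=12) + P(X=13)
= 52/1220703125 + 1/1220703125
= 53/1220703125

53/1220703125


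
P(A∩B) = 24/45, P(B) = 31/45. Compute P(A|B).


P(A|B) = P(A∩B)/P(B) = (24/45)/(31/45) = 24/31

24/31


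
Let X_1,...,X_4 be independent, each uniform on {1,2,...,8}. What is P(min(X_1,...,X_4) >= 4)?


P(min >= 4) = P(all X_i >= 4) = (P(X_1 >= 4))^4
= (5/8)^4 = 625/4096

625/4096


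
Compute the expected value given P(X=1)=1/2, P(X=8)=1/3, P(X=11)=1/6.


E[X] = sum(x * P(x))
= 1*1/2 + 8*1/3 + 11*1/6
= 5

5


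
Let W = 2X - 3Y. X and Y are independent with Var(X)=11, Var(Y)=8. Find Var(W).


Independence => Cov(X,Y)=0
Var(2X - 3Y) = 2^2*Var(X) + (-3)^2*Var(Y)
= 4*11 + 9*8 = 116

116


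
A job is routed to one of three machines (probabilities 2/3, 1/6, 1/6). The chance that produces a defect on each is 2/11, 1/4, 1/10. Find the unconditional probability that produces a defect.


P(A) = P(A|B1)P(B1) + P(A|B2)P(B2) + P(A|B3)P(B3)
= 2/11*2/3 + 1/4*1/6 + 1/10*1/6
= 4/33 + 1/24 + 1/60 = 79/440

79/440


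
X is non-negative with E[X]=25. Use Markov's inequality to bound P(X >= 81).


Markov: P(X >= a) <= E[X]/a
P(X >= 81) <= 25/81

25/81


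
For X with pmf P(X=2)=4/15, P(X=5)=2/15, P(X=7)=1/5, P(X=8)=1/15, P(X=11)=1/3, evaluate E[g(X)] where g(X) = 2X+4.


E[2X+4] = sum(g(x)*P(x))
= 8*4/15 + 14*2/15 + 18*1/5 + 20*1/15 + 26*1/3
= 88/5

88/5


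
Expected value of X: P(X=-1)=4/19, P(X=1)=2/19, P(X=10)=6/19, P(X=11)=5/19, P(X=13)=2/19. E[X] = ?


E[X] = sum(x * P(x))
= -1*4/19 + 1*2/19 + 10*6/19 + 11*5/19 + 13*2/19
= 139/19

139/19


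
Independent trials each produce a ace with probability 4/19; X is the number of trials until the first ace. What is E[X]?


For geometric (trials until first success), E[X] = 1/p = 1/(4/19) = 19/4

19/4


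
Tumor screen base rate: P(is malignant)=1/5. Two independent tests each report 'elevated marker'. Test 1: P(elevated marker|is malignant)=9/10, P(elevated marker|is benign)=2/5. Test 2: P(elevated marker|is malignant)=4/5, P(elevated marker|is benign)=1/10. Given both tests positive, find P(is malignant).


After test 1: P(+) = 9/10*1/5 + 2/5*4/5 = 1/2
P(B|+) = (9/50)/(1/2) = 9/25
After test 2 (use post1 as new prior): P(+) = 4/5*9/25 + 1/10*16/25 = 44/125
P(B|+,+) = (36/125)/(44/125) = 9/11

9/11


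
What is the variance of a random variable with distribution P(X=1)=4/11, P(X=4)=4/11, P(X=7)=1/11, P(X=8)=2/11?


E[X] = 43/11, E[X^2] = 245/11
Var(X) = E[X^2] - (E[X])^2 = 245/11 - (43/11)^2 = 846/121

846/121


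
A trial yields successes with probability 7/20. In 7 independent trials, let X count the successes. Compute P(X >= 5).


P(X>=5) = P(X=5) + P(X=6) + P(X=7)
= 59648043/1280000000 + 10706059/1280000000 + 823543/1280000000
= 14235529/256000000

14235529/256000000


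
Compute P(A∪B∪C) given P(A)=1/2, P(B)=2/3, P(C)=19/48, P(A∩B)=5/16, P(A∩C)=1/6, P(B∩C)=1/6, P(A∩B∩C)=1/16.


P(A∪B∪C) = P(A)+P(B)+P(C) - P(AB)-P(AC)-P(BC) + P(ABC)
= 1/2+2/3+19/48 - 5/16-1/6-1/6 + 1/16
= 47/48

47/48


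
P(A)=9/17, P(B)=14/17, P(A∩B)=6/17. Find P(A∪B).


P(A∪B) = P(A) + P(B) - P(A∩B)
= 9/17 + 14/17 - 6/17 = 1

1


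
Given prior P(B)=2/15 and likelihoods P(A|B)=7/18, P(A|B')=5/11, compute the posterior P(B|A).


P(A) = P(A|B)P(B) + P(A|B')P(B') = 7/18*2/15 + 5/11*13/15 = 662/1485
P(B|A) = P(A|B)P(B)/P(A) = (7/135)/(662/1485) = 77/662

77/662


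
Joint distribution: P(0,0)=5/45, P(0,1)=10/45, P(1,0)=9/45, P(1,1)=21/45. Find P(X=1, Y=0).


Read from table: P(X=1, Y=0) = 9/45 = 1/5

1/5


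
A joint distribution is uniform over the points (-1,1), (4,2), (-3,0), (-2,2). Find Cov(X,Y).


E[X]=-1/2, E[Y]=5/4, E[XY]=3/4
Cov(X,Y) = E[XY] - E[X]E[Y] = 3/4 + 1/2*5/4 = 11/8

11/8


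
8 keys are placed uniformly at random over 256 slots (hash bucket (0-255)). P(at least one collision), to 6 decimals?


P(all different) = prod((256-i)/256 for i=0..7) = 0.895423
P(at least one match) = 1 - 0.895423 = 0.104577

0.104577


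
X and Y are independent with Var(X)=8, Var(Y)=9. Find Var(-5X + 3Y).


Independence => Cov(X,Y)=0
Var(-5X + 3Y) = (-5)^2*Var(X) + 3^2*Var(Y)
= 25*8 + 9*9 = 281

281


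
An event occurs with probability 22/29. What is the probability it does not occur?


P(A') = 1 - P(A) = 1 - 22/29 = 7/29

7/29


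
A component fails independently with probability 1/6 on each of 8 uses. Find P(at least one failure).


P(at least one) = 1 - P(none)
P(none) = (1 - 1/6)^8 = (5/6)^8 = 390625/1679616
P(at least one) = 1 - 390625/1679616 = 1288991/1679616

1288991/1679616


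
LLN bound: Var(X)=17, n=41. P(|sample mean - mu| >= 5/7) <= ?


Var(Xbar) = Var(X)/n = 17/41
Chebyshev: P(|Xbar-mu| >= 5/7) <= Var(Xbar)/(5/7)^2 = (17/41)/(25/49) = 833/1025

833/1025


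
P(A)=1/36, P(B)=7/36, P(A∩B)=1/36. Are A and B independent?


P(A)*P(B) = 1/36*7/36 = 7/1296
P(A∩B) = 1/36 != 7/1296, so not independent

No, A and B are not independent


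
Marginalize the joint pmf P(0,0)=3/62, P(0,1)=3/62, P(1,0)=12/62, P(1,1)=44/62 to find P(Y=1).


P(Y=1) = P(0,1)+P(1,1) = 3/62 + 44/62 = 47/62

47/62
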